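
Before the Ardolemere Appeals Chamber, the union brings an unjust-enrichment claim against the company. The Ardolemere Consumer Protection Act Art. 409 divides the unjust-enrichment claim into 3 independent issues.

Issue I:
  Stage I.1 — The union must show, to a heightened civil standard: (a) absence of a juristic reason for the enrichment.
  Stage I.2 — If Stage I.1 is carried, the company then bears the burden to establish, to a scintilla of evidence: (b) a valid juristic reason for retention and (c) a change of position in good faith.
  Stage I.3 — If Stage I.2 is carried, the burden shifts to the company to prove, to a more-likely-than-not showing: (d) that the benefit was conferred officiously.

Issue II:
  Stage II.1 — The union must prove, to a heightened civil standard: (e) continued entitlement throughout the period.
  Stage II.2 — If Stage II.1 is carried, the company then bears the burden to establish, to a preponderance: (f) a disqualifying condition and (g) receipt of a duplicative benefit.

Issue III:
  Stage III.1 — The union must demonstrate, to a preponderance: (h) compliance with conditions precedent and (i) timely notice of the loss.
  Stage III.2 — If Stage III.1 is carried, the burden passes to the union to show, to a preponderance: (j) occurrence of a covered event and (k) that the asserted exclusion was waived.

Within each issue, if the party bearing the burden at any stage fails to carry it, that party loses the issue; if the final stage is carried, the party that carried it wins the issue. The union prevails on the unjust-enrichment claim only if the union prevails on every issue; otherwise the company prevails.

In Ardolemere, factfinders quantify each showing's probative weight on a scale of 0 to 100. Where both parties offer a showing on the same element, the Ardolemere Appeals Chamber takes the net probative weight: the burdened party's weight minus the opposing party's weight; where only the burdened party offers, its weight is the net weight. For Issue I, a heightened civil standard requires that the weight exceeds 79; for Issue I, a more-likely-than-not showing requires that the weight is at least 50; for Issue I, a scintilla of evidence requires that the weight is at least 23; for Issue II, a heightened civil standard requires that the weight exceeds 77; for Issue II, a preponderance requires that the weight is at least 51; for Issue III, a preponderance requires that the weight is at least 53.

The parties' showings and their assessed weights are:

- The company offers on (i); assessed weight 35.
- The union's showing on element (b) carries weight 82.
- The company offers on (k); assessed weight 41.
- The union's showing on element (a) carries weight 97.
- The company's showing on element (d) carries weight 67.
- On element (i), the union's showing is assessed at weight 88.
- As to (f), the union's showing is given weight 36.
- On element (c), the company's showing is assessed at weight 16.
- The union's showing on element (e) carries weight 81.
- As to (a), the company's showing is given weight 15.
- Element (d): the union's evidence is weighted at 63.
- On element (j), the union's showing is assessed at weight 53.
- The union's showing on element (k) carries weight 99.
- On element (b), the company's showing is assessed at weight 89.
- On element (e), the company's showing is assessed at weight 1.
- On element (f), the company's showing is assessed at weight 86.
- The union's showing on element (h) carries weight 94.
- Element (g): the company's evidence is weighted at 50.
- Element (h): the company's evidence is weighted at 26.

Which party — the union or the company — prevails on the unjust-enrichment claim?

— Issue I —
Stage I.1 (union, a heightened civil standard, weight exceeds 79): (a) net 97−15=82 > 79 — meets.
  All elements met. The burden passes to the company.
Stage I.2 (company, a scintilla of evidence, weight is at least 23): (b) net 89−82=7 < 23 — fails; (c) 16 < 23 — fails.
  The company does not carry Stage I.2.
The analysis ends at Stage I.2; the union prevails on this issue.
— Issue II —
At Stage II.1 the union must meet a heightened civil standard (weight exceeds 77): on (e) the weight is 81 less the opposing 1 gives net 80, which does exceed 77, so (e) meets the standard.
  Stage II.1 carried; the burden shifts to the company.
At Stage II.2 the company must meet a preponderance (weight is at least 51): on (f) the weight is 86 less the opposing 36 gives net 50, which does not reach 51, so (f) does not meet the standard; on (g) the weight is 50, which does not reach 51, so (g) does not meet the standard.
  The company does not carry Stage II.2.
The analysis ends at Stage II.2; the union prevails on this issue.
— Issue III —
At Stage III.1 the union must meet a preponderance (weight is at least 53): on (h) the weight is 94 less the opposing 26 gives net 68, ≥ 53, so (h) meets the standard; on (i) the weight is 88 less the opposing 35 gives net 53, which does reach 53, so (i) meets the standard.
  All elements met. The union retains the burden for Stage III.2.
At Stage III.2 the union must meet a preponderance (weight is at least 53): on (j) the weight is 53, which does reach 53, so (j) meets the standard; on (k) the weight is 99 less the opposing 41 gives net 58, which does reach 53, so (k) meets the standard.
  Stage III.2 carried; the final stage is satisfied.
All stages carried — the union prevails on this issue.
Per-issue: Issue I → union; Issue II → union; Issue III → union. The union must prevail on every issue; overall, the union prevails.

union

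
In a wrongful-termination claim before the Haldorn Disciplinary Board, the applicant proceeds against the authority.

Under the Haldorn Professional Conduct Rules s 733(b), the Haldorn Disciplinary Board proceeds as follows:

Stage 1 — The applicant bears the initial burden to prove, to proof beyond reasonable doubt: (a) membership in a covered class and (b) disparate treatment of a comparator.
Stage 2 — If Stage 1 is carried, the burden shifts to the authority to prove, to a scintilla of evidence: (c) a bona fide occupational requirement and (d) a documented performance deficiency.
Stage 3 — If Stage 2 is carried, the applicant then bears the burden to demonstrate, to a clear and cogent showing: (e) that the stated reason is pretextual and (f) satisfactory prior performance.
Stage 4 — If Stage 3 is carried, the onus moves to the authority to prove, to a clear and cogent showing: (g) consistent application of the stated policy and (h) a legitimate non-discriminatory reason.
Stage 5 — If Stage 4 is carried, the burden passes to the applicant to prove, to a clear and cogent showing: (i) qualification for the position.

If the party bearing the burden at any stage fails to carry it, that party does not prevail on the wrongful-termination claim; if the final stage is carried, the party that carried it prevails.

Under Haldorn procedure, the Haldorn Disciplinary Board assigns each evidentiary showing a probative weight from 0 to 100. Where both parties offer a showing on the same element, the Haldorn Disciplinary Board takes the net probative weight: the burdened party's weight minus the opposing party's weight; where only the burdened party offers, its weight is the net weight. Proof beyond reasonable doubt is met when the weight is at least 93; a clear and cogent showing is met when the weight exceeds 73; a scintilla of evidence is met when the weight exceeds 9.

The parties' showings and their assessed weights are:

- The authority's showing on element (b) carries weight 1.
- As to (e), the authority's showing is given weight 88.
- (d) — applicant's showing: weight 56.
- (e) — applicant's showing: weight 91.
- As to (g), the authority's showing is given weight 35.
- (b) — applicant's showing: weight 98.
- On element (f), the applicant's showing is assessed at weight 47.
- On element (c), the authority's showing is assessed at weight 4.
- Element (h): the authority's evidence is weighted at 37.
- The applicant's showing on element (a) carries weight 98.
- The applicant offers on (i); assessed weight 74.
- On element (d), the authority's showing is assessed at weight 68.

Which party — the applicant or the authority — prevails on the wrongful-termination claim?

Stage 1 — burden on applicant; standard: proof beyond reasonable doubt (weight is at least 93).
    (a): 98 ≥ 93 [met]
    (b): 98 − 1 = 97 ≥ 93 [met]
  The applicant carries Stage 1; the authority now bears the burden.
Stage 2 — burden on authority; standard: a scintilla of evidence (weight exceeds 9).
    (c): 4 ≤ 9 [not met]
    (d): 68 − 56 = 12 > 9 [met]
  Stage 2 not carried; the authority fails its burden.
So the applicant prevails.

applicant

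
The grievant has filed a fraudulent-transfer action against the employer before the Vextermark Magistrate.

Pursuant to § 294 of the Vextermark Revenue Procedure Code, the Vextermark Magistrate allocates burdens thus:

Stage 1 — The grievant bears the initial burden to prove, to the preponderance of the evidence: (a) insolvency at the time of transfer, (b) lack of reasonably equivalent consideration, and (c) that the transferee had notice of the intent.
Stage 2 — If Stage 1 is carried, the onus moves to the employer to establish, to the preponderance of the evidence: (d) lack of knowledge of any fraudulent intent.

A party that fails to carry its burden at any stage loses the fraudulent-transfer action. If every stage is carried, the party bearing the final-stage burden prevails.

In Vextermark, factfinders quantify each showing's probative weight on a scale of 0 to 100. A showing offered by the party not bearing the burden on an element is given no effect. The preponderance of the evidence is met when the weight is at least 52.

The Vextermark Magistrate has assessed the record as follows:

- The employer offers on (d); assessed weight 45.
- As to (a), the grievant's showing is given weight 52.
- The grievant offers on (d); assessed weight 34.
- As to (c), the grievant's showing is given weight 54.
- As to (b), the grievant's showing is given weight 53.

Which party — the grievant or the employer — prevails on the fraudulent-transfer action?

grievant

Stage 1 — burden on grievant; standard: the preponderance of the evidence (weight is at least 52).
    (a): 52 ≥ 52 [met]
    (b): 53 ≥ 52 [met]
    (c): 54 ≥ 52 [met]
  Stage 1 carried; the burden shifts to the employer.
Stage 2 — burden on employer; standard: the preponderance of the evidence (weight is at least 52).
    (d): 45 (grievant's 34 disregarded) < 52 [not met]
  Stage 2 not carried; the employer fails its burden.
The analysis ends at Stage 2; the grievant prevails.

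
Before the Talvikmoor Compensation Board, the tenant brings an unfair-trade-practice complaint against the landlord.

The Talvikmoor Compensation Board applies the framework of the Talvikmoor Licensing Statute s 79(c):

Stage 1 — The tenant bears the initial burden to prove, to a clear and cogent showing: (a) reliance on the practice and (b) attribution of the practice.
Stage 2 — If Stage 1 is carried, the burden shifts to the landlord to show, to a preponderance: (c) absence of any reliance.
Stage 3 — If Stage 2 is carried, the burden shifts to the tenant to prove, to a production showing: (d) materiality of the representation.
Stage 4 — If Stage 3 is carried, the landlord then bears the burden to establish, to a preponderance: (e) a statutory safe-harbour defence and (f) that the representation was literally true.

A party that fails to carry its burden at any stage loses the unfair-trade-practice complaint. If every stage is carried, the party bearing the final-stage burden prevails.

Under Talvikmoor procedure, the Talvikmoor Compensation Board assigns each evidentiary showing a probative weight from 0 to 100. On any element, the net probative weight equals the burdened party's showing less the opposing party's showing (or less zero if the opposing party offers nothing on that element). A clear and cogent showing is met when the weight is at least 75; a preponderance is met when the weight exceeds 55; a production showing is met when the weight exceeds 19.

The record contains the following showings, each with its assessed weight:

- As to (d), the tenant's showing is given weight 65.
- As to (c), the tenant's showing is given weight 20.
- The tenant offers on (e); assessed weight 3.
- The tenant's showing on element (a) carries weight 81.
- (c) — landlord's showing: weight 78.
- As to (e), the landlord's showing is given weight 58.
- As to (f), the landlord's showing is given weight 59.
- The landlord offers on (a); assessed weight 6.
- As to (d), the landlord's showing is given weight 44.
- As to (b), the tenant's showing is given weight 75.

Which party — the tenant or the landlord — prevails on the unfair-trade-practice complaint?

At Stage 1 the tenant must meet a clear and cogent showing (weight is at least 75): on (a) the weight is 81 less the opposing 6 gives net 75, ≥ 75, so (a) meets the standard; on (b) the weight is 75, ≥ 75, so (b) meets the standard.
  The tenant carries Stage 1; the landlord now bears the burden.
At Stage 2 the landlord must meet a preponderance (weight exceeds 55): on (c) the weight is 78 less the opposing 20 gives net 58, > 55, so (c) meets the standard.
  The landlord carries Stage 2; the tenant now bears the burden.
At Stage 3 the tenant must meet a production showing (weight exceeds 19): on (d) the weight is 65 less the opposing 44 gives net 21, > 19, so (d) meets the standard.
  Stage 3 is satisfied; the onus moves to the landlord.
At Stage 4 the landlord must meet a preponderance (weight exceeds 55): on (e) the weight is 58 less the opposing 3 gives net 55, ≤ 55, so (e) does not meet the standard; on (f) the weight is 59, > 55, so (f) meets the standard.
  The landlord does not carry Stage 4.
The analysis ends at Stage 4; the tenant prevails.

tenant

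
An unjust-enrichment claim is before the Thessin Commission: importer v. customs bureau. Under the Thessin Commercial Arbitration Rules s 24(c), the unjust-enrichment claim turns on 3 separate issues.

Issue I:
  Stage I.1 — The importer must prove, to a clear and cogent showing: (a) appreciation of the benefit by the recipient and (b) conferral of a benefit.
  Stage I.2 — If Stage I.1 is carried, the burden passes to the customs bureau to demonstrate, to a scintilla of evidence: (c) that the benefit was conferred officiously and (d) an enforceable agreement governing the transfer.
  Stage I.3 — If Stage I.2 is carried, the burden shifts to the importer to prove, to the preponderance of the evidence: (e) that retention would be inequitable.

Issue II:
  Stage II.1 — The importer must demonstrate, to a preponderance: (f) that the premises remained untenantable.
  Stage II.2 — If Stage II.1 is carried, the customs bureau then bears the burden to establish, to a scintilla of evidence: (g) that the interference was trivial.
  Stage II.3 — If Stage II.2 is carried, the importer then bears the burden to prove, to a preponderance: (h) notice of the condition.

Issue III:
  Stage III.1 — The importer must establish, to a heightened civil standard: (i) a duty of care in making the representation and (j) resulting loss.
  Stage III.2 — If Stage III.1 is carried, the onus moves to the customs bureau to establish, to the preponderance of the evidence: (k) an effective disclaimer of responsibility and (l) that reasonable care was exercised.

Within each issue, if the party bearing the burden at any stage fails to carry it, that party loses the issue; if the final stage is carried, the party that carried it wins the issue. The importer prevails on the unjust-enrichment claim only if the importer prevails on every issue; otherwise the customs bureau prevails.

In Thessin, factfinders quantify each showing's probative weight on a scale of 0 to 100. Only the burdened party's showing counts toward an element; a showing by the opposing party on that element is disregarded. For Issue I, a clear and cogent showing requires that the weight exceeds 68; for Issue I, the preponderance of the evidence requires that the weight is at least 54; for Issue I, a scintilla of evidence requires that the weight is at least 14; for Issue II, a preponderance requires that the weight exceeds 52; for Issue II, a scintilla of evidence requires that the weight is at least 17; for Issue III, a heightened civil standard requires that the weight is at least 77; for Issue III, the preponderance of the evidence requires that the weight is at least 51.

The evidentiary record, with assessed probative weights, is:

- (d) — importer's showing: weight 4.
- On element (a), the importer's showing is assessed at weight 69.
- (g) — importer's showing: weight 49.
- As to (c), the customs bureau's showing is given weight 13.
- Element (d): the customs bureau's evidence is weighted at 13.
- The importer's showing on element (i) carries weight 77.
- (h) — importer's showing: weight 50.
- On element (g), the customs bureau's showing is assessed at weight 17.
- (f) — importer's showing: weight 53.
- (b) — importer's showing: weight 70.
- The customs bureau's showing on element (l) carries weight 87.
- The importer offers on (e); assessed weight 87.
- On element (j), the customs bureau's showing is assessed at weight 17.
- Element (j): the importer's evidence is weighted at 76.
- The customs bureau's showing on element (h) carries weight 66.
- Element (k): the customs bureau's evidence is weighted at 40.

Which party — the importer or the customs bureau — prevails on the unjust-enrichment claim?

— Issue I —
At Stage I.1 the importer must meet a clear and cogent showing (weight exceeds 68): on (a) the weight is 69, > 68, so (a) meets the standard; on (b) the weight is 70, which does exceed 68, so (b) meets the standard.
  All elements met. The burden passes to the customs bureau.
At Stage I.2 the customs bureau must meet a scintilla of evidence (weight is at least 14): on (c) the weight is 13, which does not reach 14, so (c) does not meet the standard; on (d) the weight is 13 (the importer's 4 is given no effect), < 14, so (d) does not meet the standard.
  Not every element is met, so the customs bureau fails to carry Stage I.2.
So the importer prevails on this issue.
— Issue II —
Stage II.1 (importer, a preponderance, weight exceeds 52): (f) 53 > 52 — meets.
  Stage II.1 is satisfied; the onus moves to the customs bureau.
Stage II.2 (customs bureau, a scintilla of evidence, weight is at least 17): (g) 17 (importer's 49 disregarded) ≥ 17 — meets.
  Stage II.2 is satisfied; the onus moves to the importer.
Stage II.3 (importer, a preponderance, weight exceeds 52): (h) 50 (customs bureau's 66 disregarded) ≤ 52 — fails.
  Not every element is met, so the importer fails to carry Stage II.3.
The customs bureau prevails on this issue.
— Issue III —
Stage III.1 (importer, a heightened civil standard, weight is at least 77): (i) 77 ≥ 77 — meets; (j) 76 (customs bureau's 17 disregarded) < 77 — fails.
  The importer does not carry Stage III.1.
The analysis ends at Stage III.1; the customs bureau prevails on this issue.
Per-issue: Issue I → importer; Issue II → customs bureau; Issue III → customs bureau. The importer must prevail on every issue; overall, the customs bureau prevails.

customs bureau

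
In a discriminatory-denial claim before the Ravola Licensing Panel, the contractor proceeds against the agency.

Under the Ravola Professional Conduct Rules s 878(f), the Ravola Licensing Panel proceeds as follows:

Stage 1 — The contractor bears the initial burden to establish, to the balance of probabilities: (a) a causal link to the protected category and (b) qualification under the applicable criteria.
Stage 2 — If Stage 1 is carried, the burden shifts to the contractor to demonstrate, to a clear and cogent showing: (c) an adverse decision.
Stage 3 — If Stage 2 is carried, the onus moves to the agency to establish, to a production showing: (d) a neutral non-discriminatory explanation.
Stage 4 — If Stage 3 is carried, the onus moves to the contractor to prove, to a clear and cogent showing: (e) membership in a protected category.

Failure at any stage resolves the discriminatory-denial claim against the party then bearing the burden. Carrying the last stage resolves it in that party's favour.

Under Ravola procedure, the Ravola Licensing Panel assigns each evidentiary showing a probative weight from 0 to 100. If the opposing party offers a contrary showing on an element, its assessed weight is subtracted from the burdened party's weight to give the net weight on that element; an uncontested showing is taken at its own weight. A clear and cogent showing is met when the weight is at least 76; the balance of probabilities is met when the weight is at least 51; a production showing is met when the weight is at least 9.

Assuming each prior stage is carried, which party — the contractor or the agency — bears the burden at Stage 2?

Stage 2's rule assigns the burden to the contractor (to a clear and cogent showing).

contractor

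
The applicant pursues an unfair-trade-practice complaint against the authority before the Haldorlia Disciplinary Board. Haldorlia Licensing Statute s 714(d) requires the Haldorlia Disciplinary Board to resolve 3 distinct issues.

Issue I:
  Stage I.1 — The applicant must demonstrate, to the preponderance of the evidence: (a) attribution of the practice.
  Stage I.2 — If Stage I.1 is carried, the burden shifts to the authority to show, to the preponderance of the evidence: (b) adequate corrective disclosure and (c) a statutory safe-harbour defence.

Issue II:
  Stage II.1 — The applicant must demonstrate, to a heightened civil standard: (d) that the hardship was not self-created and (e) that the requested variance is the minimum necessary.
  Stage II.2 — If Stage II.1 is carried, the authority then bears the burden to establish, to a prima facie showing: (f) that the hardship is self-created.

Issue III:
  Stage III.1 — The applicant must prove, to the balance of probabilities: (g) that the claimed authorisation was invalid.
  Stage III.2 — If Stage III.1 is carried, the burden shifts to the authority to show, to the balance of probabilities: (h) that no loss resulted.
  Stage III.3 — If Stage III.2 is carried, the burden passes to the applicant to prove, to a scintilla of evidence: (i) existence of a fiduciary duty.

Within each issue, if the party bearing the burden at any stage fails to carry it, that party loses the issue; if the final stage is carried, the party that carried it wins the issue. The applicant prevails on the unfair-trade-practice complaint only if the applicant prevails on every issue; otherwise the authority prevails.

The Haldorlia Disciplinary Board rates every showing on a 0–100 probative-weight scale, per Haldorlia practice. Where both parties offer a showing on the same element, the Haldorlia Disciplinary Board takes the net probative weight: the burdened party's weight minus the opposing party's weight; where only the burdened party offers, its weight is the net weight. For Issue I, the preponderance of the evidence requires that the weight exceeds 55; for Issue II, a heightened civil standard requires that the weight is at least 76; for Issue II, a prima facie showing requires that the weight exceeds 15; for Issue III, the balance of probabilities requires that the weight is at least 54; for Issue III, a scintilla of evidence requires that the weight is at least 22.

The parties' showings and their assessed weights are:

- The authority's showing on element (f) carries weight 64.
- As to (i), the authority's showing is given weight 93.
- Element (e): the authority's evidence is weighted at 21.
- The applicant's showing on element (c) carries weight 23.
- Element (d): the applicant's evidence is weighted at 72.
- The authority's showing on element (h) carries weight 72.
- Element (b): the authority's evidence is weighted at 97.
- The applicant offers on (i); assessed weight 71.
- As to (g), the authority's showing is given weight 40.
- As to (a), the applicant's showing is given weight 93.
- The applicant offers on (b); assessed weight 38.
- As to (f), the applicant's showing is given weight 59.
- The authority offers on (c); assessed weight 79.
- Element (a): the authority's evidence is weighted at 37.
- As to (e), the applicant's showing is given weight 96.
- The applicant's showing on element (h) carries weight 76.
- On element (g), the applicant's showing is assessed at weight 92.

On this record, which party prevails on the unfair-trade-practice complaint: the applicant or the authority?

authority

— Issue I —
Stage I.1 (applicant, the preponderance of the evidence, weight exceeds 55): (a) net 93−37=56 > 55 — meets.
  Stage I.1 carried; the burden shifts to the authority.
Stage I.2 (authority, the preponderance of the evidence, weight exceeds 55): (b) net 97−38=59 > 55 — meets; (c) net 79−23=56 > 55 — meets.
  The authority carries the last stage.
All stages carried — the authority prevails on this issue.
— Issue II —
At Stage II.1 the applicant must meet a heightened civil standard (weight is at least 76): on (d) the weight is 72, < 76, so (d) does not meet the standard; on (e) the weight is 96 less the opposing 21 gives net 75, < 76, so (e) does not meet the standard.
  The applicant does not carry Stage II.1.
The analysis ends at Stage II.1; the authority prevails on this issue.
— Issue III —
Stage III.1 — burden on applicant; standard: the balance of probabilities (weight is at least 54).
    (g): 92 − 40 = 52 < 54 [not met]
  Not every element is met, so the applicant fails to carry Stage III.1.
The authority prevails on this issue.
Per-issue: Issue I → authority; Issue II → authority; Issue III → authority. The applicant must prevail on every issue; overall, the authority prevails.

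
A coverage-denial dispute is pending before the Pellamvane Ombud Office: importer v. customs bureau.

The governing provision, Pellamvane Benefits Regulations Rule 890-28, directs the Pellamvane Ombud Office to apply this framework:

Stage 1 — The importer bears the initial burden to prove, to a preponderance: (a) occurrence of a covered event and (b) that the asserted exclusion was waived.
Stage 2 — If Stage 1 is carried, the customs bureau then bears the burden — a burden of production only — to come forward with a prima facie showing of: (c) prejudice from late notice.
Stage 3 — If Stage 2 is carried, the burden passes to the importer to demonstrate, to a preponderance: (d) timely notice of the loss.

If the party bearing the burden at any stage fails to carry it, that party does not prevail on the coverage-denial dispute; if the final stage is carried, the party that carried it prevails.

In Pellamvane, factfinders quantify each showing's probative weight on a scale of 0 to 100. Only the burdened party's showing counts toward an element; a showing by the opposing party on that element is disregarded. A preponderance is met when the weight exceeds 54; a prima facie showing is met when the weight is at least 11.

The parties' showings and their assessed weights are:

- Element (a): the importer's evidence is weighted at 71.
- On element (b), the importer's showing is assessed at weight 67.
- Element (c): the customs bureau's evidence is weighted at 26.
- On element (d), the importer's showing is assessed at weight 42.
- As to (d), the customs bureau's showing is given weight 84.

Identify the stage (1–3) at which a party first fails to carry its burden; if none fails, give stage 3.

Stage 1 (importer, a preponderance, weight exceeds 54): (a) 71 > 54 — meets; (b) 67 > 54 — meets.
  The importer carries Stage 1; the customs bureau now bears the burden.
Stage 2 (customs bureau, a prima facie showing, weight is at least 11): (c) 26 ≥ 11 — meets.
  The customs bureau carries Stage 2; the importer now bears the burden.
Stage 3 (importer, a preponderance, weight exceeds 54): (d) 42 (customs bureau's 84 disregarded) ≤ 54 — fails.
  The importer does not carry Stage 3.
So the customs bureau prevails.

stage 3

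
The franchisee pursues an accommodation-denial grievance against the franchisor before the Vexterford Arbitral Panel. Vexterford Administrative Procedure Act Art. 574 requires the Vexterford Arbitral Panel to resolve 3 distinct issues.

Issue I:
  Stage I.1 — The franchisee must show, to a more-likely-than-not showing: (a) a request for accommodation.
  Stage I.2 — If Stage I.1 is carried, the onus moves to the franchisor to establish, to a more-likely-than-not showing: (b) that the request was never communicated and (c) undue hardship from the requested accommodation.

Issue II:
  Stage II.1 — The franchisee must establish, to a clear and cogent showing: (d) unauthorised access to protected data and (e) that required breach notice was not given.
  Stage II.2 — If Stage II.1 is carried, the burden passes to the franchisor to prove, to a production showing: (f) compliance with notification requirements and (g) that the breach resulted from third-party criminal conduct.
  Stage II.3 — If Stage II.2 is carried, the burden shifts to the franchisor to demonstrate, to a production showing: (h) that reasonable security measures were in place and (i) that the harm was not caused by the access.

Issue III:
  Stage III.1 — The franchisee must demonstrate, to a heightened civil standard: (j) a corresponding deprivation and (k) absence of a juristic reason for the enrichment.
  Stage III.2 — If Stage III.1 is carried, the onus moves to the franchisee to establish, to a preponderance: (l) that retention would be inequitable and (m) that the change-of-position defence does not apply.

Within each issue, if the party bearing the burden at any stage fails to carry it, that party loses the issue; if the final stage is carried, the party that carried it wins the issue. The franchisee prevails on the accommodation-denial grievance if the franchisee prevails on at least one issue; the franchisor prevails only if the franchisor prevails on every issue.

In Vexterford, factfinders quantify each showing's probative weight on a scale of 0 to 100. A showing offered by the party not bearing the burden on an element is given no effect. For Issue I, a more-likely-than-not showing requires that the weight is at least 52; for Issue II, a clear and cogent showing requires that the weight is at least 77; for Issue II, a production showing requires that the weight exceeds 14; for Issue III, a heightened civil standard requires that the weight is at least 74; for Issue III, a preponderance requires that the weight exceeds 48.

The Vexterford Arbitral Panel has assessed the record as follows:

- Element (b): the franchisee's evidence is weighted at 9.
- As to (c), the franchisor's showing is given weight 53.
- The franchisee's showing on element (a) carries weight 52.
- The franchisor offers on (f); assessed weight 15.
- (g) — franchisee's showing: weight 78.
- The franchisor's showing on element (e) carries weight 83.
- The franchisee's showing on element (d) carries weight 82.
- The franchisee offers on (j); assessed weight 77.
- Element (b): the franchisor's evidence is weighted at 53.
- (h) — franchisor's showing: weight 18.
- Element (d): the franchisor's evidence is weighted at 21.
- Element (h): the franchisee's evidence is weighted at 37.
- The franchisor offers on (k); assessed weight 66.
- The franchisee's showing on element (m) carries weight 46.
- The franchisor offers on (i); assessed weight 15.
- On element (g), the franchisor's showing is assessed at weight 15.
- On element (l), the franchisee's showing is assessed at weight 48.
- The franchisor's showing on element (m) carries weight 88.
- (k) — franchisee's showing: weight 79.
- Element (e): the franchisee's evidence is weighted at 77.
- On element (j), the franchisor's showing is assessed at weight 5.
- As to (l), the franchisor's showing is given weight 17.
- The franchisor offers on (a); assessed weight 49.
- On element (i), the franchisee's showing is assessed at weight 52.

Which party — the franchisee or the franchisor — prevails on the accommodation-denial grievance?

— Issue I —
Stage I.1 (franchisee, a more-likely-than-not showing, weight is at least 52): (a) 52 (franchisor's 49 disregarded) ≥ 52 — meets.
  Stage I.1 is satisfied; the onus moves to the franchisor.
Stage I.2 (franchisor, a more-likely-than-not showing, weight is at least 52): (b) 53 (franchisee's 9 disregarded) ≥ 52 — meets; (c) 53 ≥ 52 — meets.
  Stage I.2 carried; the final stage is satisfied.
Every stage carried; the franchisor prevails on this issue.
— Issue II —
Stage II.1 — burden on franchisee; standard: a clear and cogent showing (weight is at least 77).
    (d): 82 (franchisor's 21 disregarded) ≥ 77 [met]
    (e): 77 (franchisor's 83 disregarded) ≥ 77 [met]
  All elements met. The burden passes to the franchisor.
Stage II.2 — burden on franchisor; standard: a production showing (weight exceeds 14).
    (f): 15 > 14 [met]
    (g): 15 (franchisee's 78 disregarded) > 14 [met]
  Stage II.2 carried; the burden remains with the franchisor.
Stage II.3 — burden on franchisor; standard: a production showing (weight exceeds 14).
    (h): 18 (franchisee's 37 disregarded) > 14 [met]
    (i): 15 (franchisee's 52 disregarded) > 14 [met]
  The franchisor carries the last stage.
All stages carried — the franchisor prevails on this issue.
— Issue III —
At Stage III.1 the franchisee must meet a heightened civil standard (weight is at least 74): on (j) the weight is 77 (the franchisor's 5 is given no effect), which does reach 74, so (j) meets the standard; on (k) the weight is 79 (the franchisor's 66 is given no effect), which does reach 74, so (k) meets the standard.
  Stage III.1 carried; the burden remains with the franchisee.
At Stage III.2 the franchisee must meet a preponderance (weight exceeds 48): on (l) the weight is 48 (the franchisor's 17 is given no effect), ≤ 48, so (l) does not meet the standard; on (m) the weight is 46 (the franchisor's 88 is given no effect), which does not exceed 48, so (m) does not meet the standard.
  The franchisee does not carry Stage III.2.
The analysis ends at Stage III.2; the franchisor prevails on this issue.
Per-issue: Issue I → franchisor; Issue II → franchisor; Issue III → franchisor. The franchisee must prevail on at least one issue; overall, the franchisor prevails.

franchisor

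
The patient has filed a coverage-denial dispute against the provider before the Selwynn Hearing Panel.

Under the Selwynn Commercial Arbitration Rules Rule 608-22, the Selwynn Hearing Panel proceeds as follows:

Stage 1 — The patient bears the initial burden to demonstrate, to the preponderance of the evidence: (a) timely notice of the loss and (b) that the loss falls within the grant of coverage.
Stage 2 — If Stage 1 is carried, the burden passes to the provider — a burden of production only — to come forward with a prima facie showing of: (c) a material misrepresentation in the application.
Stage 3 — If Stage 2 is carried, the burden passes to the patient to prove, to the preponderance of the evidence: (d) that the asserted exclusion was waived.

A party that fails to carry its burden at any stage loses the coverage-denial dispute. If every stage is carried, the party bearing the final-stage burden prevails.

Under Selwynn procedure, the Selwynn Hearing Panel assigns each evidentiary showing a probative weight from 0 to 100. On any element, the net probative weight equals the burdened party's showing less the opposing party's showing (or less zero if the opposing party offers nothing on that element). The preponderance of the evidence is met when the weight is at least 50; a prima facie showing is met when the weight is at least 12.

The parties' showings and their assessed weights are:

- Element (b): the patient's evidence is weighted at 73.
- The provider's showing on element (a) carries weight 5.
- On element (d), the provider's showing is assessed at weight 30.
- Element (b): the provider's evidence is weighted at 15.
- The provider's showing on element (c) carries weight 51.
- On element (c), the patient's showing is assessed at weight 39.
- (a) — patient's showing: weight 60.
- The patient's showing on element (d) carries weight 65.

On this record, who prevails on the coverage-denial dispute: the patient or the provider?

Stage 1 — burden on patient; standard: the preponderance of the evidence (weight is at least 50).
    (a): 60 − 5 = 55 ≥ 50 [met]
    (b): 73 − 15 = 58 ≥ 50 [met]
  Stage 1 carried; the burden shifts to the provider.
Stage 2 — burden on provider; standard: a prima facie showing (weight is at least 12).
    (c): 51 − 39 = 12 ≥ 12 [met]
  The provider carries Stage 2; the patient now bears the burden.
Stage 3 — burden on patient; standard: the preponderance of the evidence (weight is at least 50).
    (d): 65 − 30 = 35 < 50 [not met]
  The patient does not carry Stage 3.
The provider prevails.

provider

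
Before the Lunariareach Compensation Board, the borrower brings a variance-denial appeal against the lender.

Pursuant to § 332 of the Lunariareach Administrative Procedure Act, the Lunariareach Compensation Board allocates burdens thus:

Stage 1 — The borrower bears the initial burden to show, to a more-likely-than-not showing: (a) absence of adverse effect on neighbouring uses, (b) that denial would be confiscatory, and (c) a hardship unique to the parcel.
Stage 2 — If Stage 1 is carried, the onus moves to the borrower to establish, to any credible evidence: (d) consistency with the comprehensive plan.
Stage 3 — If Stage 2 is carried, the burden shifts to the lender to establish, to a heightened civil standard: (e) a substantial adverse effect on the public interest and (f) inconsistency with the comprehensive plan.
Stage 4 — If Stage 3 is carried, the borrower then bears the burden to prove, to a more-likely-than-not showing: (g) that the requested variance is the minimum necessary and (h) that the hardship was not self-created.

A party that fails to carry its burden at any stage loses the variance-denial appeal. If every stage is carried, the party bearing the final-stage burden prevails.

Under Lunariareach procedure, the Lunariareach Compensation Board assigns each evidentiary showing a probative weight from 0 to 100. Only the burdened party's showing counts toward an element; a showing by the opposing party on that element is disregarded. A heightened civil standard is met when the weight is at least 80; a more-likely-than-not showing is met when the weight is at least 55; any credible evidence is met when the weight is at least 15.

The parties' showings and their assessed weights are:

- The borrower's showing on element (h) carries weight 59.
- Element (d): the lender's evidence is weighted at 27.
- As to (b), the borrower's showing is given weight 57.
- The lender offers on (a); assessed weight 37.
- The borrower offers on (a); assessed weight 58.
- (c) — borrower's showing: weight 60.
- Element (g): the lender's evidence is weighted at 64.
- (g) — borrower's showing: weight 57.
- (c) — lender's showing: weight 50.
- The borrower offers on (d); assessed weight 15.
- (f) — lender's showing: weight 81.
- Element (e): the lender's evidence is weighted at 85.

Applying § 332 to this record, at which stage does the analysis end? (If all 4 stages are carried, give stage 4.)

stage 4

Stage 1 — burden on borrower; standard: a more-likely-than-not showing (weight is at least 55).
    (a): 58 (lender's 37 disregarded) ≥ 55 [met]
    (b): 57 ≥ 55 [met]
    (c): 60 (lender's 50 disregarded) ≥ 55 [met]
  Stage 1 carried; the burden remains with the borrower.
Stage 2 — burden on borrower; standard: any credible evidence (weight is at least 15).
    (d): 15 (lender's 27 disregarded) ≥ 15 [met]
  The borrower carries Stage 2; the lender now bears the burden.
Stage 3 — burden on lender; standard: a heightened civil standard (weight is at least 80).
    (e): 85 ≥ 80 [met]
    (f): 81 ≥ 80 [met]
  The lender carries Stage 3; the borrower now bears the burden.
Stage 4 — burden on borrower; standard: a more-likely-than-not showing (weight is at least 55).
    (g): 57 (lender's 64 disregarded) ≥ 55 [met]
    (h): 59 ≥ 55 [met]
  All elements met at the final stage.
With every stage satisfied, the borrower prevails.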